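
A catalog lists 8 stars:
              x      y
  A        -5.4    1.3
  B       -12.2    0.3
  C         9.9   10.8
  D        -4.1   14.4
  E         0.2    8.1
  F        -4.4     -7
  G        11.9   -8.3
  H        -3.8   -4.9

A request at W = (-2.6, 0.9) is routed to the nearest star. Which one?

A

Squared Euclidean distances:
|WA|² = (-2.6−(-5.4))² + (0.9−1.3)² = 7.84 + 0.16 = 8
|WB|² = (-2.6−(-12.2))² + (0.9−0.3)² = 92.16 + 0.36 = 92.52
|WC|² = (-2.6−9.9)² + (0.9−10.8)² = 156.25 + 98.01 = 254.26
|WD|² = (-2.6−(-4.1))² + (0.9−14.4)² = 2.25 + 182.25 = 184.5
|WE|² = (-2.6−0.2)² + (0.9−8.1)² = 7.84 + 51.84 = 59.68
|WF|² = (-2.6−(-4.4))² + (0.9−(-7))² = 3.24 + 62.41 = 65.65
|WG|² = (-2.6−11.9)² + (0.9−(-8.3))² = 210.25 + 84.64 = 294.89
|WH|² = (-2.6−(-3.8))² + (0.9−(-4.9))² = 1.44 + 33.64 = 35.08
A is nearest.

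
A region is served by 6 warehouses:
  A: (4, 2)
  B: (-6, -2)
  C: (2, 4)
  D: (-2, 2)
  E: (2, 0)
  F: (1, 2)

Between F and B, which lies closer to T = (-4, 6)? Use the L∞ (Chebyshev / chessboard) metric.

d(T,F) = max(5, 4) = 5
d(T,B) = max(2, 8) = 8
5 < 8, so F is closer.

F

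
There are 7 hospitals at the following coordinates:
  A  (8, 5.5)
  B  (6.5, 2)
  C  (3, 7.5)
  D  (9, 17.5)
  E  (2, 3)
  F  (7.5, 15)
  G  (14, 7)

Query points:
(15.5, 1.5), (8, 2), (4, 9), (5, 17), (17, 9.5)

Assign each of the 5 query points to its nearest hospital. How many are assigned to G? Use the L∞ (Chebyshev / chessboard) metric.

(15.5, 1.5) — d to each: A:7.5, B:9, C:12.5, D:16, E:13.5, F:13.5, G:5.5 → nearest is G
(8, 2) — d to each: A:3.5, B:1.5, C:5.5, D:15.5, E:6, F:13, G:6 → nearest is B
(4, 9) — d to each: A:4, B:7, C:1.5, D:8.5, E:6, F:6, G:10 → nearest is C
(5, 17) — d to each: A:11.5, B:15, C:9.5, D:4, E:14, F:2.5, G:10 → nearest is F
(17, 9.5) — d to each: A:9, B:10.5, C:14, D:8, E:15, F:9.5, G:3 → nearest is G
2 of the 5 points have G as nearest.

2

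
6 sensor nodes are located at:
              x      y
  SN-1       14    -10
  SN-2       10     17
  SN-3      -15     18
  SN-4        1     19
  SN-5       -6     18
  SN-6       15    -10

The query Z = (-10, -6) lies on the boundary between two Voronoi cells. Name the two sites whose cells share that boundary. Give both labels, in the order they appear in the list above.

Squared distances from Z to each site:
d²(Z, SN-1) = (-10−14)² + (-6−(-10))² = 576 + 16 = 592
d²(Z, SN-2) = (-10−10)² + (-6−17)² = 400 + 529 = 929
d²(Z, SN-3) = (-10−(-15))² + (-6−18)² = 25 + 576 = 601
d²(Z, SN-4) = (-10−1)² + (-6−19)² = 121 + 625 = 746
d²(Z, SN-5) = (-10−(-6))² + (-6−18)² = 16 + 576 = 592
d²(Z, SN-6) = (-10−15)² + (-6−(-10))² = 625 + 16 = 641
Z is equidistant from SN-1 and SN-5 (both at squared distance 592), and every other site is strictly farther — so Z lies on the SN-1–SN-5 Voronoi edge.

SN-1 and SN-5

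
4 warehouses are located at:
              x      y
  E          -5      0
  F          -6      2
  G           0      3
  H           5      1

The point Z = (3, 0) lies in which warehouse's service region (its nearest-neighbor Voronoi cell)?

H

Squared Euclidean distances:
|ZE|² = (3−(-5))² + (0−0)² = 64 + 0 = 64
|ZF|² = (3−(-6))² + (0−2)² = 81 + 4 = 85
|ZG|² = (3−0)² + (0−3)² = 9 + 9 = 18
|ZH|² = (3−5)² + (0−1)² = 4 + 1 = 5
The smallest is to H, so Z lies in the Voronoi region of H.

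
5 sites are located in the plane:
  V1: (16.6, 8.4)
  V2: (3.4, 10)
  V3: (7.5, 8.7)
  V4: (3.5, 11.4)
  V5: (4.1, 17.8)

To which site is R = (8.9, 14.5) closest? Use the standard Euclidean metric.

Squared Euclidean distances:
|RV1|² = 59.29 + 37.21 = 96.5
|RV2|² = 30.25 + 20.25 = 50.5
|RV3|² = 1.96 + 33.64 = 35.6
|RV4|² = 29.16 + 9.61 = 38.77
|RV5|² = 23.04 + 10.89 = 33.93
The smallest is to V5, so R lies in the Voronoi region of V5.

V5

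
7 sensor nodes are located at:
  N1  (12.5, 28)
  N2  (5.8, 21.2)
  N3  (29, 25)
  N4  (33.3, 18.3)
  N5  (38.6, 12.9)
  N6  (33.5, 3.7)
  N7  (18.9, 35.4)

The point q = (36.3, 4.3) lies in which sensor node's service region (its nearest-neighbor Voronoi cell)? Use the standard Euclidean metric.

Since √ is increasing, it suffices to compare squared distances:
|qN1|² = (36.3−12.5)² + (4.3−28)² = 566.44 + 561.69 = 1128.13
|qN2|² = (36.3−5.8)² + (4.3−21.2)² = 930.25 + 285.61 = 1215.86
|qN3|² = (36.3−29)² + (4.3−25)² = 53.29 + 428.49 = 481.78
|qN4|² = (36.3−33.3)² + (4.3−18.3)² = 9 + 196 = 205
|qN5|² = (36.3−38.6)² + (4.3−12.9)² = 5.29 + 73.96 = 79.25
|qN6|² = (36.3−33.5)² + (4.3−3.7)² = 7.84 + 0.36 = 8.2
|qN7|² = (36.3−18.9)² + (4.3−35.4)² = 302.76 + 967.21 = 1269.97
Minimum is at N6.

N6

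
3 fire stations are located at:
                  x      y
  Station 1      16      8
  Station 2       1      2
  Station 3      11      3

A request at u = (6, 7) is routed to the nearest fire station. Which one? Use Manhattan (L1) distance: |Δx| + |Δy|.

d(u, Station 1) = |6−16| + |7−8| = 10 + 1 = 11
d(u, Station 2) = |6−1| + |7−2| = 5 + 5 = 10
d(u, Station 3) = |6−11| + |7−3| = 5 + 4 = 9
Minimum is at Station 3.

Station 3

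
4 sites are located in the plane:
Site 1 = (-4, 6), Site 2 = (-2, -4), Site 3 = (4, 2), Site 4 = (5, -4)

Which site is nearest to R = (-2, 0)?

Site 2

Since √ is increasing, it suffices to compare squared distances:
d²(R, Site 1) = (-2−(-4))² + (0−6)² = 4 + 36 = 40
d²(R, Site 2) = (-2−(-2))² + (0−(-4))² = 0 + 16 = 16
d²(R, Site 3) = (-2−4)² + (0−2)² = 36 + 4 = 40
d²(R, Site 4) = (-2−5)² + (0−(-4))² = 49 + 16 = 65
The smallest is to Site 2, so R lies in the Voronoi region of Site 2.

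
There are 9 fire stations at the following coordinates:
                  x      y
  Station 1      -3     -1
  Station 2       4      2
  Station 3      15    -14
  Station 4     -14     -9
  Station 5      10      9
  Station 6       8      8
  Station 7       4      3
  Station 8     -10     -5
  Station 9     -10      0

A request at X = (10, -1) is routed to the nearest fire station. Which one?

Station 2

Compare squared distances (the ordering matches that of the actual distances):
d²(X, Station 1) = (10−(-3))² + (-1−(-1))² = 169 + 0 = 169
d²(X, Station 2) = (10−4)² + (-1−2)² = 36 + 9 = 45
d²(X, Station 3) = (10−15)² + (-1−(-14))² = 25 + 169 = 194
d²(X, Station 4) = (10−(-14))² + (-1−(-9))² = 576 + 64 = 640
d²(X, Station 5) = (10−10)² + (-1−9)² = 0 + 100 = 100
d²(X, Station 6) = (10−8)² + (-1−8)² = 4 + 81 = 85
d²(X, Station 7) = (10−4)² + (-1−3)² = 36 + 16 = 52
d²(X, Station 8) = (10−(-10))² + (-1−(-5))² = 400 + 16 = 416
d²(X, Station 9) = (10−(-10))² + (-1−0)² = 400 + 1 = 401
Station 2 is nearest.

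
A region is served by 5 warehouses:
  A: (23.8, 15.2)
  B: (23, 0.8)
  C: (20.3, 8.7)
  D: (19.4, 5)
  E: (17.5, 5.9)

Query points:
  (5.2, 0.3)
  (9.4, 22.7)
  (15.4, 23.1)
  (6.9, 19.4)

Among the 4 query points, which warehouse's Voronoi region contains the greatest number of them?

(5.2, 0.3) — d² to each: A:567.97, B:317.09, C:298.57, D:223.73, E:182.65 → nearest is E
(9.4, 22.7) — d² to each: A:263.61, B:664.57, C:314.81, D:413.29, E:347.85 → nearest is A
(15.4, 23.1) — d² to each: A:132.97, B:555.05, C:231.37, D:343.61, E:300.25 → nearest is A
(6.9, 19.4) — d² to each: A:303.25, B:605.17, C:294.05, D:363.61, E:294.61 → nearest is C
Tally — A:2, C:1, E:1. A captures the most (2).

A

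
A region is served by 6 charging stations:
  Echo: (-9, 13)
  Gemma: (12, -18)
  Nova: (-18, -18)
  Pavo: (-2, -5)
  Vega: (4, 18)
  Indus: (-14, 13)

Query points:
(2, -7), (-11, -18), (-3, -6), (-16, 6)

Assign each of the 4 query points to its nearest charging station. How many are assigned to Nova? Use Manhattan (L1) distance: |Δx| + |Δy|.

1

(2, -7) — d to each: Echo:31, Gemma:21, Nova:31, Pavo:6, Vega:27, Indus:36 → nearest is Pavo
(-11, -18) — d to each: Echo:33, Gemma:23, Nova:7, Pavo:22, Vega:51, Indus:34 → nearest is Nova
(-3, -6) — d to each: Echo:25, Gemma:27, Nova:27, Pavo:2, Vega:31, Indus:30 → nearest is Pavo
(-16, 6) — d to each: Echo:14, Gemma:52, Nova:26, Pavo:25, Vega:32, Indus:9 → nearest is Indus
1 of the 4 points has Nova as nearest.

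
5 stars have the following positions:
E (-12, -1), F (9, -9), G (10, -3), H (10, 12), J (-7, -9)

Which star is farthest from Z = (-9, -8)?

H

Compare squared distances (the ordering matches that of the actual distances):
|ZE|² = (-9−(-12))² + (-8−(-1))² = 9 + 49 = 58
|ZF|² = (-9−9)² + (-8−(-9))² = 324 + 1 = 325
|ZG|² = (-9−10)² + (-8−(-3))² = 361 + 25 = 386
|ZH|² = (-9−10)² + (-8−12)² = 361 + 400 = 761
|ZJ|² = (-9−(-7))² + (-8−(-9))² = 4 + 1 = 5
The largest is to H.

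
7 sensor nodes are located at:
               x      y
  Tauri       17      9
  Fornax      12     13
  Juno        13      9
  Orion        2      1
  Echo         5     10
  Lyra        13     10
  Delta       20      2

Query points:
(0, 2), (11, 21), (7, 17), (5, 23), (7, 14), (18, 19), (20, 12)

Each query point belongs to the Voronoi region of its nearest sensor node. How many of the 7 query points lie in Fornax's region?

4

(0, 2) — d² to each: Tauri:338, Fornax:265, Juno:218, Orion:5, Echo:89, Lyra:233, Delta:400 → nearest is Orion
(11, 21) — d² to each: Tauri:180, Fornax:65, Juno:148, Orion:481, Echo:157, Lyra:125, Delta:442 → nearest is Fornax
(7, 17) — d² to each: Tauri:164, Fornax:41, Juno:100, Orion:281, Echo:53, Lyra:85, Delta:394 → nearest is Fornax
(5, 23) — d² to each: Tauri:340, Fornax:149, Juno:260, Orion:493, Echo:169, Lyra:233, Delta:666 → nearest is Fornax
(7, 14) — d² to each: Tauri:125, Fornax:26, Juno:61, Orion:194, Echo:20, Lyra:52, Delta:313 → nearest is Echo
(18, 19) — d² to each: Tauri:101, Fornax:72, Juno:125, Orion:580, Echo:250, Lyra:106, Delta:293 → nearest is Fornax
(20, 12) — d² to each: Tauri:18, Fornax:65, Juno:58, Orion:445, Echo:229, Lyra:53, Delta:100 → nearest is Tauri
4 of the 7 points have Fornax as nearest.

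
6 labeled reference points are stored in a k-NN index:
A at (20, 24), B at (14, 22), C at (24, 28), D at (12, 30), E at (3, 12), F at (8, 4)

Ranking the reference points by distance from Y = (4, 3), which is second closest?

Compare squared distances (the ordering matches that of the actual distances):
|YA|² = (4−20)² + (3−24)² = 256 + 441 = 697
|YB|² = (4−14)² + (3−22)² = 100 + 361 = 461
|YC|² = (4−24)² + (3−28)² = 400 + 625 = 1025
|YD|² = (4−12)² + (3−30)² = 64 + 729 = 793
|YE|² = (4−3)² + (3−12)² = 1 + 81 = 82
|YF|² = (4−8)² + (3−4)² = 16 + 1 = 17
Sorted ascending: F, E, B, … — the second-nearest is E.

E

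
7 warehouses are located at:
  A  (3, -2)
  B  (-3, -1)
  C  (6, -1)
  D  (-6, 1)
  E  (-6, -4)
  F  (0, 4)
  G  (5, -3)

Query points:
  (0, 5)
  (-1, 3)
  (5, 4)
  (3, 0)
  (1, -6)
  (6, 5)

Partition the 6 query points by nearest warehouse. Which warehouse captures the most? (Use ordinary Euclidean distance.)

(0, 5) — d² to each: A:58, B:45, C:72, D:52, E:117, F:1, G:89 → nearest is F
(-1, 3) — d² to each: A:41, B:20, C:65, D:29, E:74, F:2, G:72 → nearest is F
(5, 4) — d² to each: A:40, B:89, C:26, D:130, E:185, F:25, G:49 → nearest is F
(3, 0) — d² to each: A:4, B:37, C:10, D:82, E:97, F:25, G:13 → nearest is A
(1, -6) — d² to each: A:20, B:41, C:50, D:98, E:53, F:101, G:25 → nearest is A
(6, 5) — d² to each: A:58, B:117, C:36, D:160, E:225, F:37, G:65 → nearest is C
Tally — A:2, C:1, F:3. F captures the most (3).

F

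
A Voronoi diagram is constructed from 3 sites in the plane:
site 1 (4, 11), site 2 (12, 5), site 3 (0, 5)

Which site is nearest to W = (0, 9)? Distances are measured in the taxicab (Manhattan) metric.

d(W, site 1) = |0−4| + |9−11| = 4 + 2 = 6
d(W, site 2) = |0−12| + |9−5| = 12 + 4 = 16
d(W, site 3) = |0−0| + |9−5| = 0 + 4 = 4
site 3 is nearest.

site 3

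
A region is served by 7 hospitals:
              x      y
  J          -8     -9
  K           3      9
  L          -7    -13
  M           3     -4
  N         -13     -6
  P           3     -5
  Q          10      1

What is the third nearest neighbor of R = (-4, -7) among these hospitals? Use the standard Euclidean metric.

P

Compare squared distances (the ordering matches that of the actual distances):
|RJ|² = 16 + 4 = 20
|RK|² = 49 + 256 = 305
|RL|² = 9 + 36 = 45
|RM|² = 49 + 9 = 58
|RN|² = 81 + 1 = 82
|RP|² = 49 + 4 = 53
|RQ|² = 196 + 64 = 260
Sorted ascending: J, L, P, M, … — the third-nearest is P.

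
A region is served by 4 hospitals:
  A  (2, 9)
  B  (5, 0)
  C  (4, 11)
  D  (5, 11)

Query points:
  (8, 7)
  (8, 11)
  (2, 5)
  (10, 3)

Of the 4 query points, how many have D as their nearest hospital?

2

(8, 7) — d² to each: A:40, B:58, C:32, D:25 → nearest is D
(8, 11) — d² to each: A:40, B:130, C:16, D:9 → nearest is D
(2, 5) — d² to each: A:16, B:34, C:40, D:45 → nearest is A
(10, 3) — d² to each: A:100, B:34, C:100, D:89 → nearest is B
2 of the 4 points have D as nearest.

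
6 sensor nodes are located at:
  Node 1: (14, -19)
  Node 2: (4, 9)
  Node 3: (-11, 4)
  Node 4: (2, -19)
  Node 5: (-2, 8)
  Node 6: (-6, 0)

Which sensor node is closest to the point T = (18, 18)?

Since √ is increasing, it suffices to compare squared distances:
d²(T, Node 1) = (18−14)² + (18−(-19))² = 16 + 1369 = 1385
d²(T, Node 2) = (18−4)² + (18−9)² = 196 + 81 = 277
d²(T, Node 3) = (18−(-11))² + (18−4)² = 841 + 196 = 1037
d²(T, Node 4) = (18−2)² + (18−(-19))² = 256 + 1369 = 1625
d²(T, Node 5) = (18−(-2))² + (18−8)² = 400 + 100 = 500
d²(T, Node 6) = (18−(-6))² + (18−0)² = 576 + 324 = 900
Minimum is at Node 2.

Node 2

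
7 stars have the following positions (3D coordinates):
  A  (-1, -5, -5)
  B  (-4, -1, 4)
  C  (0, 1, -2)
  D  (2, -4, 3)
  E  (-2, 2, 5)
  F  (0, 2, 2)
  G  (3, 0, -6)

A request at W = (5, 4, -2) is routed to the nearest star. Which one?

Since √ is increasing, it suffices to compare squared distances:
|WA|² = (5−(-1))² + (4−(-5))² + (-2−(-5))² = 36 + 81 + 9 = 126
|WB|² = (5−(-4))² + (4−(-1))² + (-2−4)² = 81 + 25 + 36 = 142
|WC|² = (5−0)² + (4−1)² + (-2−(-2))² = 25 + 9 + 0 = 34
|WD|² = (5−2)² + (4−(-4))² + (-2−3)² = 9 + 64 + 25 = 98
|WE|² = (5−(-2))² + (4−2)² + (-2−5)² = 49 + 4 + 49 = 102
|WF|² = (5−0)² + (4−2)² + (-2−2)² = 25 + 4 + 16 = 45
|WG|² = (5−3)² + (4−0)² + (-2−(-6))² = 4 + 16 + 16 = 36
C is nearest.

C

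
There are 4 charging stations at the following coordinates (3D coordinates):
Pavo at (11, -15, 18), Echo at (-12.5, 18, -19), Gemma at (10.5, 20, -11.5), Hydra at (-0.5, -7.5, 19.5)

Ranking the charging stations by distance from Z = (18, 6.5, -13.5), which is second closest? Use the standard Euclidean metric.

Since √ is increasing, it suffices to compare squared distances:
d²(Z, Pavo) = (18−11)² + (6.5−(-15))² + (-13.5−18)² = 49 + 462.25 + 992.25 = 1503.5
d²(Z, Echo) = (18−(-12.5))² + (6.5−18)² + (-13.5−(-19))² = 930.25 + 132.25 + 30.25 = 1092.75
d²(Z, Gemma) = (18−10.5)² + (6.5−20)² + (-13.5−(-11.5))² = 56.25 + 182.25 + 4 = 242.5
d²(Z, Hydra) = (18−(-0.5))² + (6.5−(-7.5))² + (-13.5−19.5)² = 342.25 + 196 + 1089 = 1627.25
Sorted ascending: Gemma, Echo, Pavo, … — the second-nearest is Echo.

Echo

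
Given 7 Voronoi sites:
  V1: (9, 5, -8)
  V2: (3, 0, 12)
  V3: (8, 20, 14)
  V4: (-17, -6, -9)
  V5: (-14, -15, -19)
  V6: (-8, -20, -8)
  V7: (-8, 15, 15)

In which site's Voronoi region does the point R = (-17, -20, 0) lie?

V6

Since √ is increasing, it suffices to compare squared distances:
|RV1|² = 676 + 625 + 64 = 1365
|RV2|² = 400 + 400 + 144 = 944
|RV3|² = 625 + 1600 + 196 = 2421
|RV4|² = 0 + 196 + 81 = 277
|RV5|² = 9 + 25 + 361 = 395
|RV6|² = 81 + 0 + 64 = 145
|RV7|² = 81 + 1225 + 225 = 1531
Minimum is at V6.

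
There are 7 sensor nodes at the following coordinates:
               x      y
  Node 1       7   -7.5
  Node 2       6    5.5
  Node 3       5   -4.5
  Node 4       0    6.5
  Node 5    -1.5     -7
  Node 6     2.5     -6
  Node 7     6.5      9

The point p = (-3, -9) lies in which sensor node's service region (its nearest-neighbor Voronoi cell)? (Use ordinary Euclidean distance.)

Squared Euclidean distances:
d²(p, Node 1) = 100 + 2.25 = 102.25
d²(p, Node 2) = 81 + 210.25 = 291.25
d²(p, Node 3) = 64 + 20.25 = 84.25
d²(p, Node 4) = 9 + 240.25 = 249.25
d²(p, Node 5) = 2.25 + 4 = 6.25
d²(p, Node 6) = 30.25 + 9 = 39.25
d²(p, Node 7) = 90.25 + 324 = 414.25
Minimum is at Node 5.

Node 5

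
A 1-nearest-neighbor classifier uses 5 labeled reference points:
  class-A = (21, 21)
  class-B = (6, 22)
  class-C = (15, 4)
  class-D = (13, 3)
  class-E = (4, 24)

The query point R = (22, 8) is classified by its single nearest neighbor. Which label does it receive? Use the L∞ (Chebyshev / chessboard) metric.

class-C

d(R, class-A) = max(1, 13) = 13
d(R, class-B) = max(16, 14) = 16
d(R, class-C) = max(7, 4) = 7
d(R, class-D) = max(9, 5) = 9
d(R, class-E) = max(18, 16) = 18
The smallest is to class-C, so R lies in the Voronoi region of class-C.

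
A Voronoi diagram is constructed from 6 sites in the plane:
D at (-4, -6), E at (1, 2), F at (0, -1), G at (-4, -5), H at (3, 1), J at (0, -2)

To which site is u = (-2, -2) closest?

J

Since √ is increasing, it suffices to compare squared distances:
|uD|² = (-2−(-4))² + (-2−(-6))² = 4 + 16 = 20
|uE|² = (-2−1)² + (-2−2)² = 9 + 16 = 25
|uF|² = (-2−0)² + (-2−(-1))² = 4 + 1 = 5
|uG|² = (-2−(-4))² + (-2−(-5))² = 4 + 9 = 13
|uH|² = (-2−3)² + (-2−1)² = 25 + 9 = 34
|uJ|² = (-2−0)² + (-2−(-2))² = 4 + 0 = 4
The smallest is to J, so u lies in the Voronoi region of J.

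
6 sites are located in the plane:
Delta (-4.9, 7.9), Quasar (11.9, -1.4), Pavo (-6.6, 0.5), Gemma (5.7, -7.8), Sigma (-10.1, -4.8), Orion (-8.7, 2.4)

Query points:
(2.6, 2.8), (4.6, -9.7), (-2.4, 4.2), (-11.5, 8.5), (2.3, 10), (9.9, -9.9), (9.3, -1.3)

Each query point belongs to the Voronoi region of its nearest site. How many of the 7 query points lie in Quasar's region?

1

(2.6, 2.8) — d² to each: Delta:82.26, Quasar:104.13, Pavo:89.93, Gemma:121.97, Sigma:219.05, Orion:127.85 → nearest is Delta
(4.6, -9.7) — d² to each: Delta:400.01, Quasar:122.18, Pavo:229.48, Gemma:4.82, Sigma:240.1, Orion:323.3 → nearest is Gemma
(-2.4, 4.2) — d² to each: Delta:19.94, Quasar:235.85, Pavo:31.33, Gemma:209.61, Sigma:140.29, Orion:42.93 → nearest is Delta
(-11.5, 8.5) — d² to each: Delta:43.92, Quasar:645.57, Pavo:88.01, Gemma:561.53, Sigma:178.85, Orion:45.05 → nearest is Delta
(2.3, 10) — d² to each: Delta:56.25, Quasar:222.12, Pavo:169.46, Gemma:328.4, Sigma:372.8, Orion:178.76 → nearest is Delta
(9.9, -9.9) — d² to each: Delta:535.88, Quasar:76.25, Pavo:380.41, Gemma:22.05, Sigma:426.01, Orion:497.25 → nearest is Gemma
(9.3, -1.3) — d² to each: Delta:286.28, Quasar:6.77, Pavo:256.05, Gemma:55.21, Sigma:388.61, Orion:337.69 → nearest is Quasar
1 of the 7 points has Quasar as nearest.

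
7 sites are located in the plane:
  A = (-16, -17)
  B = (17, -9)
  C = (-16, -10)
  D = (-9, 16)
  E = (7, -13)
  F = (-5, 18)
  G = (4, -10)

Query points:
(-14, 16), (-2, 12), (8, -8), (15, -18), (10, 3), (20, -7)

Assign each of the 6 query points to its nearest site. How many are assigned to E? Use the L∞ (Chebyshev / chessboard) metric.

1

(-14, 16) — d to each: A:33, B:31, C:26, D:5, E:29, F:9, G:26 → nearest is D
(-2, 12) — d to each: A:29, B:21, C:22, D:7, E:25, F:6, G:22 → nearest is F
(8, -8) — d to each: A:24, B:9, C:24, D:24, E:5, F:26, G:4 → nearest is G
(15, -18) — d to each: A:31, B:9, C:31, D:34, E:8, F:36, G:11 → nearest is E
(10, 3) — d to each: A:26, B:12, C:26, D:19, E:16, F:15, G:13 → nearest is B
(20, -7) — d to each: A:36, B:3, C:36, D:29, E:13, F:25, G:16 → nearest is B
1 of the 6 points has E as nearest.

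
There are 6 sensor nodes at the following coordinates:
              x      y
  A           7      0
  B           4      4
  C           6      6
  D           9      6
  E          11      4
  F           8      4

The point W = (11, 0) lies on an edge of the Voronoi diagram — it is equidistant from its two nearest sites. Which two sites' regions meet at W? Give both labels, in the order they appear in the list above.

A and E

Squared distances from W to each site:
|WA|² = (11−7)² + (0−0)² = 16 + 0 = 16
|WB|² = (11−4)² + (0−4)² = 49 + 16 = 65
|WC|² = (11−6)² + (0−6)² = 25 + 36 = 61
|WD|² = (11−9)² + (0−6)² = 4 + 36 = 40
|WE|² = (11−11)² + (0−4)² = 0 + 16 = 16
|WF|² = (11−8)² + (0−4)² = 9 + 16 = 25
W is equidistant from A and E (both at squared distance 16), and every other site is strictly farther — so W lies on the A–E Voronoi edge.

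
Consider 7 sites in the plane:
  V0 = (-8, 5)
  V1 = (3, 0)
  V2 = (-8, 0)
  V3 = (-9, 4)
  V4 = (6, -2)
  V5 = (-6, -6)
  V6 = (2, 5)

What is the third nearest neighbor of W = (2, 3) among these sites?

V4

Compare squared distances (the ordering matches that of the actual distances):
|WV0|² = (2−(-8))² + (3−5)² = 100 + 4 = 104
|WV1|² = (2−3)² + (3−0)² = 1 + 9 = 10
|WV2|² = (2−(-8))² + (3−0)² = 100 + 9 = 109
|WV3|² = (2−(-9))² + (3−4)² = 121 + 1 = 122
|WV4|² = (2−6)² + (3−(-2))² = 16 + 25 = 41
|WV5|² = (2−(-6))² + (3−(-6))² = 64 + 81 = 145
|WV6|² = (2−2)² + (3−5)² = 0 + 4 = 4
Sorted ascending: V6, V1, V4, V0, … — the third-nearest is V4.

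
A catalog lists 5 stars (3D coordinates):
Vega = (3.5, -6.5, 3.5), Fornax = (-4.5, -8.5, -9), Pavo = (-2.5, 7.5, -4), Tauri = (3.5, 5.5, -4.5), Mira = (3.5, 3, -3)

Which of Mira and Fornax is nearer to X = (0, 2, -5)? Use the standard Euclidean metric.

Mira

Compare squared distances:
d²(X, Mira) = (0−3.5)² + (2−3)² + (-5−(-3))² = 12.25 + 1 + 4 = 17.25
d²(X, Fornax) = (0−(-4.5))² + (2−(-8.5))² + (-5−(-9))² = 20.25 + 110.25 + 16 = 146.5
17.25 < 146.5, so Mira is closer.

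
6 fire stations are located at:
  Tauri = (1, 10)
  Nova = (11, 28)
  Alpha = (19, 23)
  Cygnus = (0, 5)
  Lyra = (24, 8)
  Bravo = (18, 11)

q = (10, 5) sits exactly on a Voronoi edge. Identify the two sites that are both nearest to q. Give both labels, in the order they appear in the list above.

Cygnus and Bravo

Squared distances from q to each site:
d²(q, Tauri) = (10−1)² + (5−10)² = 81 + 25 = 106
d²(q, Nova) = (10−11)² + (5−28)² = 1 + 529 = 530
d²(q, Alpha) = (10−19)² + (5−23)² = 81 + 324 = 405
d²(q, Cygnus) = (10−0)² + (5−5)² = 100 + 0 = 100
d²(q, Lyra) = (10−24)² + (5−8)² = 196 + 9 = 205
d²(q, Bravo) = (10−18)² + (5−11)² = 64 + 36 = 100
q is equidistant from Cygnus and Bravo (both at squared distance 100), and every other site is strictly farther — so q lies on the Cygnus–Bravo Voronoi edge.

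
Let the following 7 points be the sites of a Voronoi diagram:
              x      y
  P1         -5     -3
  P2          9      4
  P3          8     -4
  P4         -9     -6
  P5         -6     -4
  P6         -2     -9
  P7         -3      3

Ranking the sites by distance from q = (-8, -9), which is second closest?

Since √ is increasing, it suffices to compare squared distances:
|qP1|² = (-8−(-5))² + (-9−(-3))² = 9 + 36 = 45
|qP2|² = (-8−9)² + (-9−4)² = 289 + 169 = 458
|qP3|² = (-8−8)² + (-9−(-4))² = 256 + 25 = 281
|qP4|² = (-8−(-9))² + (-9−(-6))² = 1 + 9 = 10
|qP5|² = (-8−(-6))² + (-9−(-4))² = 4 + 25 = 29
|qP6|² = (-8−(-2))² + (-9−(-9))² = 36 + 0 = 36
|qP7|² = (-8−(-3))² + (-9−3)² = 25 + 144 = 169
Sorted ascending: P4, P5, P6, … — the second-nearest is P5.

P5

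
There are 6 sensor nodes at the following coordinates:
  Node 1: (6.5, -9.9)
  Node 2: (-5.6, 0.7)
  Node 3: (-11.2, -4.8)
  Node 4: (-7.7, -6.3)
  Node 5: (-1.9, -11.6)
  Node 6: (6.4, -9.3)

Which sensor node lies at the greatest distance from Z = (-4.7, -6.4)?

Compare squared distances (the ordering matches that of the actual distances):
d²(Z, Node 1) = (-4.7−6.5)² + (-6.4−(-9.9))² = 125.44 + 12.25 = 137.69
d²(Z, Node 2) = (-4.7−(-5.6))² + (-6.4−0.7)² = 0.81 + 50.41 = 51.22
d²(Z, Node 3) = (-4.7−(-11.2))² + (-6.4−(-4.8))² = 42.25 + 2.56 = 44.81
d²(Z, Node 4) = (-4.7−(-7.7))² + (-6.4−(-6.3))² = 9 + 0.01 = 9.01
d²(Z, Node 5) = (-4.7−(-1.9))² + (-6.4−(-11.6))² = 7.84 + 27.04 = 34.88
d²(Z, Node 6) = (-4.7−6.4)² + (-6.4−(-9.3))² = 123.21 + 8.41 = 131.62
The largest is to Node 1.

Node 1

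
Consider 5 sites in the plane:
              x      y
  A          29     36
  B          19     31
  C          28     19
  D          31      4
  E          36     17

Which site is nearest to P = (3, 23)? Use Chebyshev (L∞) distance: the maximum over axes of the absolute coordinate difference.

d(P,A) = max(26, 13) = 26
d(P,B) = max(16, 8) = 16
d(P,C) = max(25, 4) = 25
d(P,D) = max(28, 19) = 28
d(P,E) = max(33, 6) = 33
The smallest is to B, so P lies in the Voronoi region of B.

B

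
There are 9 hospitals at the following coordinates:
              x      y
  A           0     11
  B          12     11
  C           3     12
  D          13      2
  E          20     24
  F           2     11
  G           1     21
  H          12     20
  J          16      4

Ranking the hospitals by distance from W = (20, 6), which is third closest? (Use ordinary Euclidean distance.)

B

Squared Euclidean distances:
|WA|² = 400 + 25 = 425
|WB|² = 64 + 25 = 89
|WC|² = 289 + 36 = 325
|WD|² = 49 + 16 = 65
|WE|² = 0 + 324 = 324
|WF|² = 324 + 25 = 349
|WG|² = 361 + 225 = 586
|WH|² = 64 + 196 = 260
|WJ|² = 16 + 4 = 20
Sorted ascending: J, D, B, H, … — the third-nearest is B.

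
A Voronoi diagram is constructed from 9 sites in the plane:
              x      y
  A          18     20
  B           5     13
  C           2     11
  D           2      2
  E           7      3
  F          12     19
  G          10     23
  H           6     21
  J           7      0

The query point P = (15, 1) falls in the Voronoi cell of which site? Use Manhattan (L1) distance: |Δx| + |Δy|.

J

d(P,A) = |15−18| + |1−20| = 3 + 19 = 22
d(P,B) = |15−5| + |1−13| = 10 + 12 = 22
d(P,C) = |15−2| + |1−11| = 13 + 10 = 23
d(P,D) = |15−2| + |1−2| = 13 + 1 = 14
d(P,E) = |15−7| + |1−3| = 8 + 2 = 10
d(P,F) = |15−12| + |1−19| = 3 + 18 = 21
d(P,G) = |15−10| + |1−23| = 5 + 22 = 27
d(P,H) = |15−6| + |1−21| = 9 + 20 = 29
d(P,J) = |15−7| + |1−0| = 8 + 1 = 9
The smallest is to J, so P lies in the Voronoi region of J.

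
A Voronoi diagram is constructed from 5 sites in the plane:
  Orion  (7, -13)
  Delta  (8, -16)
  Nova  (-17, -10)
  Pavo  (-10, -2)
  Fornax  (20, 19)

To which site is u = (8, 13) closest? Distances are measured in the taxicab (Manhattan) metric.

Fornax

d(u, Orion) = 1 + 26 = 27
d(u, Delta) = 0 + 29 = 29
d(u, Nova) = 25 + 23 = 48
d(u, Pavo) = 18 + 15 = 33
d(u, Fornax) = 12 + 6 = 18
The smallest is to Fornax, so u lies in the Voronoi region of Fornax.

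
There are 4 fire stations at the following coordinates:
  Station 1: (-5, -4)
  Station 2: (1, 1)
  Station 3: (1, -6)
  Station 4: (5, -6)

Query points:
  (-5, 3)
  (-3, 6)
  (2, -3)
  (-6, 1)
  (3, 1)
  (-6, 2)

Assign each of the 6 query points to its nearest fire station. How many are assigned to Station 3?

(-5, 3) — d² to each: Station 1:49, Station 2:40, Station 3:117, Station 4:181 → nearest is Station 2
(-3, 6) — d² to each: Station 1:104, Station 2:41, Station 3:160, Station 4:208 → nearest is Station 2
(2, -3) — d² to each: Station 1:50, Station 2:17, Station 3:10, Station 4:18 → nearest is Station 3
(-6, 1) — d² to each: Station 1:26, Station 2:49, Station 3:98, Station 4:170 → nearest is Station 1
(3, 1) — d² to each: Station 1:89, Station 2:4, Station 3:53, Station 4:53 → nearest is Station 2
(-6, 2) — d² to each: Station 1:37, Station 2:50, Station 3:113, Station 4:185 → nearest is Station 1
1 of the 6 points has Station 3 as nearest.

1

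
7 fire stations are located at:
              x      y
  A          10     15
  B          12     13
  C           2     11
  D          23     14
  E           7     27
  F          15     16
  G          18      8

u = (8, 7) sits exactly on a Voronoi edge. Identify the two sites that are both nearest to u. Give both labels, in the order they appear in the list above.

B and C

Squared distances from u to each site:
|uA|² = (8−10)² + (7−15)² = 4 + 64 = 68
|uB|² = (8−12)² + (7−13)² = 16 + 36 = 52
|uC|² = (8−2)² + (7−11)² = 36 + 16 = 52
|uD|² = (8−23)² + (7−14)² = 225 + 49 = 274
|uE|² = (8−7)² + (7−27)² = 1 + 400 = 401
|uF|² = (8−15)² + (7−16)² = 49 + 81 = 130
|uG|² = (8−18)² + (7−8)² = 100 + 1 = 101
u is equidistant from B and C (both at squared distance 52), and every other site is strictly farther — so u lies on the B–C Voronoi edge.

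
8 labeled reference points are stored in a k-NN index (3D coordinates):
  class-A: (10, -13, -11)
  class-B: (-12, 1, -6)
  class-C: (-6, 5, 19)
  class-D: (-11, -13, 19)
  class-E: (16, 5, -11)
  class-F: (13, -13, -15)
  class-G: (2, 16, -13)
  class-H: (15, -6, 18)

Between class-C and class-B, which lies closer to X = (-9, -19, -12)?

class-B

Compare squared distances:
d²(X, class-C) = (-9−(-6))² + (-19−5)² + (-12−19)² = 9 + 576 + 961 = 1546
d²(X, class-B) = (-9−(-12))² + (-19−1)² + (-12−(-6))² = 9 + 400 + 36 = 445
1546 > 445, so class-B is closer.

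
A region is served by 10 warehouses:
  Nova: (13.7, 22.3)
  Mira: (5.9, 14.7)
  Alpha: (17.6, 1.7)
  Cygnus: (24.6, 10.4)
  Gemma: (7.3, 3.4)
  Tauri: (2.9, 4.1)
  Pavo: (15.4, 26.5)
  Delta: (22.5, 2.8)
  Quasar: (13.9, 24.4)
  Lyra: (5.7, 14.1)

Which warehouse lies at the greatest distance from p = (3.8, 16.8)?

Delta

Compare squared distances (the ordering matches that of the actual distances):
d²(p, Nova) = (3.8−13.7)² + (16.8−22.3)² = 98.01 + 30.25 = 128.26
d²(p, Mira) = (3.8−5.9)² + (16.8−14.7)² = 4.41 + 4.41 = 8.82
d²(p, Alpha) = (3.8−17.6)² + (16.8−1.7)² = 190.44 + 228.01 = 418.45
d²(p, Cygnus) = (3.8−24.6)² + (16.8−10.4)² = 432.64 + 40.96 = 473.6
d²(p, Gemma) = (3.8−7.3)² + (16.8−3.4)² = 12.25 + 179.56 = 191.81
d²(p, Tauri) = (3.8−2.9)² + (16.8−4.1)² = 0.81 + 161.29 = 162.1
d²(p, Pavo) = (3.8−15.4)² + (16.8−26.5)² = 134.56 + 94.09 = 228.65
d²(p, Delta) = (3.8−22.5)² + (16.8−2.8)² = 349.69 + 196 = 545.69
d²(p, Quasar) = (3.8−13.9)² + (16.8−24.4)² = 102.01 + 57.76 = 159.77
d²(p, Lyra) = (3.8−5.7)² + (16.8−14.1)² = 3.61 + 7.29 = 10.9
The largest is to Delta.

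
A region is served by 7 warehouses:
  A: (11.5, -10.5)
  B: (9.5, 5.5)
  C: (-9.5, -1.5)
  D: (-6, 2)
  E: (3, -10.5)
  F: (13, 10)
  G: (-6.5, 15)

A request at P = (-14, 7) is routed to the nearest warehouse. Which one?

D

Since √ is increasing, it suffices to compare squared distances:
|PA|² = (-14−11.5)² + (7−(-10.5))² = 650.25 + 306.25 = 956.5
|PB|² = (-14−9.5)² + (7−5.5)² = 552.25 + 2.25 = 554.5
|PC|² = (-14−(-9.5))² + (7−(-1.5))² = 20.25 + 72.25 = 92.5
|PD|² = (-14−(-6))² + (7−2)² = 64 + 25 = 89
|PE|² = (-14−3)² + (7−(-10.5))² = 289 + 306.25 = 595.25
|PF|² = (-14−13)² + (7−10)² = 729 + 9 = 738
|PG|² = (-14−(-6.5))² + (7−15)² = 56.25 + 64 = 120.25
The smallest is to D, so P lies in the Voronoi region of D.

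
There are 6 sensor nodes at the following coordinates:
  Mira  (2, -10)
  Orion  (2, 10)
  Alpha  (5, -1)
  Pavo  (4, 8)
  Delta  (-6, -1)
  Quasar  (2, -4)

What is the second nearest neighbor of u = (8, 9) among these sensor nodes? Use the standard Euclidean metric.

Compare squared distances (the ordering matches that of the actual distances):
d²(u, Mira) = (8−2)² + (9−(-10))² = 36 + 361 = 397
d²(u, Orion) = (8−2)² + (9−10)² = 36 + 1 = 37
d²(u, Alpha) = (8−5)² + (9−(-1))² = 9 + 100 = 109
d²(u, Pavo) = (8−4)² + (9−8)² = 16 + 1 = 17
d²(u, Delta) = (8−(-6))² + (9−(-1))² = 196 + 100 = 296
d²(u, Quasar) = (8−2)² + (9−(-4))² = 36 + 169 = 205
Sorted ascending: Pavo, Orion, Alpha, … — the second-nearest is Orion.

Orion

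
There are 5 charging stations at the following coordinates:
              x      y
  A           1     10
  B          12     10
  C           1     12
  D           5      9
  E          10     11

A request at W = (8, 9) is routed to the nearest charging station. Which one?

Compare squared distances (the ordering matches that of the actual distances):
|WA|² = (8−1)² + (9−10)² = 49 + 1 = 50
|WB|² = (8−12)² + (9−10)² = 16 + 1 = 17
|WC|² = (8−1)² + (9−12)² = 49 + 9 = 58
|WD|² = (8−5)² + (9−9)² = 9 + 0 = 9
|WE|² = (8−10)² + (9−11)² = 4 + 4 = 8
E is nearest.

E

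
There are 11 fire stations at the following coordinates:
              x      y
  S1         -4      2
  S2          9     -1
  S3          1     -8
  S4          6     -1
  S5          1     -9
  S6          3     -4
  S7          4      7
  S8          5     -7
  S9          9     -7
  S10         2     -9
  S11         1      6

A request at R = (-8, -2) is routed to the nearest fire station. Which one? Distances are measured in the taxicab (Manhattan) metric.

d(R,S1) = 4 + 4 = 8
d(R,S2) = 17 + 1 = 18
d(R,S3) = 9 + 6 = 15
d(R,S4) = 14 + 1 = 15
d(R,S5) = 9 + 7 = 16
d(R,S6) = 11 + 2 = 13
d(R,S7) = 12 + 9 = 21
d(R,S8) = 13 + 5 = 18
d(R,S9) = 17 + 5 = 22
d(R, S10) = 10 + 7 = 17
d(R, S11) = 9 + 8 = 17
Minimum is at S1.

S1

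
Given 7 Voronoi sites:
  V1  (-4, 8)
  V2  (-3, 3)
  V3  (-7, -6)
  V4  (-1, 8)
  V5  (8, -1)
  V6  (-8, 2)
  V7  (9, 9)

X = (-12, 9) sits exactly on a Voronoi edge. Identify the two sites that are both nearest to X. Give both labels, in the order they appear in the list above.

Squared distances from X to each site:
|XV1|² = 64 + 1 = 65
|XV2|² = 81 + 36 = 117
|XV3|² = 25 + 225 = 250
|XV4|² = 121 + 1 = 122
|XV5|² = 400 + 100 = 500
|XV6|² = 16 + 49 = 65
|XV7|² = 441 + 0 = 441
X is equidistant from V1 and V6 (both at squared distance 65), and every other site is strictly farther — so X lies on the V1–V6 Voronoi edge.

V1 and V6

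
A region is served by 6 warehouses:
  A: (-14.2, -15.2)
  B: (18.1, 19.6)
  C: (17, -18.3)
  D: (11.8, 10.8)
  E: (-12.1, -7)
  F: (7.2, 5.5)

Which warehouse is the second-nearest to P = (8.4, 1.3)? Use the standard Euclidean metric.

Squared Euclidean distances:
|PA|² = 510.76 + 272.25 = 783.01
|PB|² = 94.09 + 334.89 = 428.98
|PC|² = 73.96 + 384.16 = 458.12
|PD|² = 11.56 + 90.25 = 101.81
|PE|² = 420.25 + 68.89 = 489.14
|PF|² = 1.44 + 17.64 = 19.08
Sorted ascending: F, D, B, … — the second-nearest is D.

D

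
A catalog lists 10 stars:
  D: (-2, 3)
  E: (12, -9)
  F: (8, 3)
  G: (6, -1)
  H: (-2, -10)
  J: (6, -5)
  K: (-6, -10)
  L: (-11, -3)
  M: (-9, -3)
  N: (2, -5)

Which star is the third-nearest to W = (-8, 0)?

Squared Euclidean distances:
|WD|² = (-8−(-2))² + (0−3)² = 36 + 9 = 45
|WE|² = (-8−12)² + (0−(-9))² = 400 + 81 = 481
|WF|² = (-8−8)² + (0−3)² = 256 + 9 = 265
|WG|² = (-8−6)² + (0−(-1))² = 196 + 1 = 197
|WH|² = (-8−(-2))² + (0−(-10))² = 36 + 100 = 136
|WJ|² = (-8−6)² + (0−(-5))² = 196 + 25 = 221
|WK|² = (-8−(-6))² + (0−(-10))² = 4 + 100 = 104
|WL|² = (-8−(-11))² + (0−(-3))² = 9 + 9 = 18
|WM|² = (-8−(-9))² + (0−(-3))² = 1 + 9 = 10
|WN|² = (-8−2)² + (0−(-5))² = 100 + 25 = 125
Sorted ascending: M, L, D, K, … — the third-nearest is D.

D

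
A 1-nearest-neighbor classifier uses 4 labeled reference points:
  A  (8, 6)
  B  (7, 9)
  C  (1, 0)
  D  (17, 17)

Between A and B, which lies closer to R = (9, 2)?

Compare squared distances:
|RA|² = (9−8)² + (2−6)² = 1 + 16 = 17
|RB|² = (9−7)² + (2−9)² = 4 + 49 = 53
17 < 53, so A is closer.

A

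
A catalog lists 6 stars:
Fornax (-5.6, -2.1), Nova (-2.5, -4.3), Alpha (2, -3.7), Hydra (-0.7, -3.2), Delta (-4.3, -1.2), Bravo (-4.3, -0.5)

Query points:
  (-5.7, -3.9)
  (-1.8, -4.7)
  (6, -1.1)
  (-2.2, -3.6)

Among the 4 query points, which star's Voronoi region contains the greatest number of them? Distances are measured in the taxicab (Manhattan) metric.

(-5.7, -3.9) — d to each: Fornax:1.9, Nova:3.6, Alpha:7.9, Hydra:5.7, Delta:4.1, Bravo:4.8 → nearest is Fornax
(-1.8, -4.7) — d to each: Fornax:6.4, Nova:1.1, Alpha:4.8, Hydra:2.6, Delta:6, Bravo:6.7 → nearest is Nova
(6, -1.1) — d to each: Fornax:12.6, Nova:11.7, Alpha:6.6, Hydra:8.8, Delta:10.4, Bravo:10.9 → nearest is Alpha
(-2.2, -3.6) — d to each: Fornax:4.9, Nova:1, Alpha:4.3, Hydra:1.9, Delta:4.5, Bravo:5.2 → nearest is Nova
Tally — Fornax:1, Nova:2, Alpha:1. Nova captures the most (2).

Nova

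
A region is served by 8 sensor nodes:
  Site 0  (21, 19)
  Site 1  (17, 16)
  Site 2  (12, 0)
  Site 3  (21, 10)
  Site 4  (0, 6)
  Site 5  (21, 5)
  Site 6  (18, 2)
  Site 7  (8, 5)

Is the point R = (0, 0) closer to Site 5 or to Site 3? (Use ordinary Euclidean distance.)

Site 5

Compare squared distances:
d²(R, Site 5) = (0−21)² + (0−5)² = 441 + 25 = 466
d²(R, Site 3) = (0−21)² + (0−10)² = 441 + 100 = 541
466 < 541, so Site 5 is closer.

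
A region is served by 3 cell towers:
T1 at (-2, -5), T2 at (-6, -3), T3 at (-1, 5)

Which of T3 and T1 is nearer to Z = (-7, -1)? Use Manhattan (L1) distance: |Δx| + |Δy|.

T1

d(Z,T3) = |-7−(-1)| + |-1−5| = 6 + 6 = 12
d(Z,T1) = |-7−(-2)| + |-1−(-5)| = 5 + 4 = 9
12 > 9, so T1 is closer.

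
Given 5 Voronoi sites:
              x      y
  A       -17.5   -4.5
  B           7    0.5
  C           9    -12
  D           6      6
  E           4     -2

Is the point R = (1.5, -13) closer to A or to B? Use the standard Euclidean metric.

Compare squared distances:
|RA|² = (1.5−(-17.5))² + (-13−(-4.5))² = 361 + 72.25 = 433.25
|RB|² = (1.5−7)² + (-13−0.5)² = 30.25 + 182.25 = 212.5
433.25 > 212.5, so B is closer.

B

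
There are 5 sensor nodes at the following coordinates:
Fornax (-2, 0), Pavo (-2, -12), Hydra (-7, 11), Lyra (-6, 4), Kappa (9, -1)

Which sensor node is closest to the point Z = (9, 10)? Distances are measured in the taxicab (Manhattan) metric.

Kappa

d(Z, Fornax) = |9−(-2)| + |10−0| = 11 + 10 = 21
d(Z, Pavo) = |9−(-2)| + |10−(-12)| = 11 + 22 = 33
d(Z, Hydra) = |9−(-7)| + |10−11| = 16 + 1 = 17
d(Z, Lyra) = |9−(-6)| + |10−4| = 15 + 6 = 21
d(Z, Kappa) = |9−9| + |10−(-1)| = 0 + 11 = 11
Kappa is nearest.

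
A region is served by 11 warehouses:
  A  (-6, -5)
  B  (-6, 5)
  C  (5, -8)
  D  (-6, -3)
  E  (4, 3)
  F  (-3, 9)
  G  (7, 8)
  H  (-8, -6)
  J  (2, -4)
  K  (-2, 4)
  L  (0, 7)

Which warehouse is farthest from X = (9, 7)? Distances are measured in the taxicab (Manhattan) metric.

d(X,A) = 15 + 12 = 27
d(X,B) = 15 + 2 = 17
d(X,C) = 4 + 15 = 19
d(X,D) = 15 + 10 = 25
d(X,E) = 5 + 4 = 9
d(X,F) = 12 + 2 = 14
d(X,G) = 2 + 1 = 3
d(X,H) = 17 + 13 = 30
d(X,J) = 7 + 11 = 18
d(X,K) = 11 + 3 = 14
d(X,L) = 9 + 0 = 9
The largest is to H.

H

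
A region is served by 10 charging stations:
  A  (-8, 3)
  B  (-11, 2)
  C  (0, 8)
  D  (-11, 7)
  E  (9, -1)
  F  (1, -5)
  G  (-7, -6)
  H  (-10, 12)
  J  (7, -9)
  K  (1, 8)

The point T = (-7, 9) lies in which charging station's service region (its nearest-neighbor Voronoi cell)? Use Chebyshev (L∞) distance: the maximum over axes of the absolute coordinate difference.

H

d(T,A) = max(1, 6) = 6
d(T,B) = max(4, 7) = 7
d(T,C) = max(7, 1) = 7
d(T,D) = max(4, 2) = 4
d(T,E) = max(16, 10) = 16
d(T,F) = max(8, 14) = 14
d(T,G) = max(0, 15) = 15
d(T,H) = max(3, 3) = 3
d(T,J) = max(14, 18) = 18
d(T,K) = max(8, 1) = 8
The smallest is to H, so T lies in the Voronoi region of H.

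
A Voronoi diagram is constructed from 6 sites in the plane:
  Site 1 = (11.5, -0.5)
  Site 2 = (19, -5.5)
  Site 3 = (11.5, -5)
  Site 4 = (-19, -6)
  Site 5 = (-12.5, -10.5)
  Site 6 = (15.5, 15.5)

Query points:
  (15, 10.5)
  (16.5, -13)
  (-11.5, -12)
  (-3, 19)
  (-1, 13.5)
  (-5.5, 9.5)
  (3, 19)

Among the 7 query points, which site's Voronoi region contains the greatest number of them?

Site 6

(15, 10.5) — d² to each: Site 1:133.25, Site 2:272, Site 3:252.5, Site 4:1428.25, Site 5:1197.25, Site 6:25.25 → nearest is Site 6
(16.5, -13) — d² to each: Site 1:181.25, Site 2:62.5, Site 3:89, Site 4:1309.25, Site 5:847.25, Site 6:813.25 → nearest is Site 2
(-11.5, -12) — d² to each: Site 1:661.25, Site 2:972.5, Site 3:578, Site 4:92.25, Site 5:3.25, Site 6:1485.25 → nearest is Site 5
(-3, 19) — d² to each: Site 1:590.5, Site 2:1084.25, Site 3:786.25, Site 4:881, Site 5:960.5, Site 6:354.5 → nearest is Site 6
(-1, 13.5) — d² to each: Site 1:352.25, Site 2:761, Site 3:498.5, Site 4:704.25, Site 5:708.25, Site 6:276.25 → nearest is Site 6
(-5.5, 9.5) — d² to each: Site 1:389, Site 2:825.25, Site 3:499.25, Site 4:422.5, Site 5:449, Site 6:477 → nearest is Site 1
(3, 19) — d² to each: Site 1:452.5, Site 2:856.25, Site 3:648.25, Site 4:1109, Site 5:1110.5, Site 6:168.5 → nearest is Site 6
Tally — Site 1:1, Site 2:1, Site 5:1, Site 6:4. Site 6 captures the most (4).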